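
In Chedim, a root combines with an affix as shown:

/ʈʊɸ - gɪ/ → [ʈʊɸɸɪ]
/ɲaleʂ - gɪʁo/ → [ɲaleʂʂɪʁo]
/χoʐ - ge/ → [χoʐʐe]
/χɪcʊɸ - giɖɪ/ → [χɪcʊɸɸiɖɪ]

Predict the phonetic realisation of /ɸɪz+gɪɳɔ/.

The data show progressive total assimilation (/g/ → [ɸ] after /ɸ/; /g/ → [ʂ] after /ʂ/; /g/ → [ʐ] after /ʐ/): in every case the target segment becomes identical to its preceding neighbour, copying more than a single feature.
/g/ is the segment targeted by the rule; it sits immediately after /z/, so it assimilates completely and surfaces as [z].

[ɸɪzzɪɳɔ]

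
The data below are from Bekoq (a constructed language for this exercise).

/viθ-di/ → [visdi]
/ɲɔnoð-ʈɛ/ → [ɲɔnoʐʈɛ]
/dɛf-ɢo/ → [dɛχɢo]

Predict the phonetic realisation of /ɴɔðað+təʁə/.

[ɴɔðaztəʁə]

The data show regressive place assimilation: /θ/ → [s] before /d/; /ð/ → [ʐ] before /ʈ/; /f/ → [χ] before /ɢ/. In each pair only place changes, matching the following consonant, while manner and voice stay constant.
The rule targets /ð/ (voiced dental fricative), which sits before the trigger /t/ (alveolar).
The voiced alveolar fricative is [z], so /ð/ → [z].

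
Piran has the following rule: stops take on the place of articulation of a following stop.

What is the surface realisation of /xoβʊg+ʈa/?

/g/ is a voiced velar stop. The following trigger /ʈ/ is retroflex, so /g/ must become retroflex as well.
A voiced retroflex stop is [ɖ], so the surface segment is [ɖ].

[xoβʊɖʈa]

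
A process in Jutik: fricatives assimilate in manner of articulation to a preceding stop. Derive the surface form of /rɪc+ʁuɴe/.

The rule targets /ʁ/ (voiced uvular fricative), which sits after the trigger /c/ (stop).
A voiced uvular stop is [ɢ], so the surface segment is [ɢ].

[rɪcɢuɴe]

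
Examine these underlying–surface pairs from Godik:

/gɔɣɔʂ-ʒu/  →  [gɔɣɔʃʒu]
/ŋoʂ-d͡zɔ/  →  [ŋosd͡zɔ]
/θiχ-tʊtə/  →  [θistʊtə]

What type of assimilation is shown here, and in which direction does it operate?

regressive place assimilation

Underlying /ʂ/ is realised as [ʃ] next to /ʒ/; /ʒ/ itself does not change.
/ʂ/ is retroflex while /ʒ/ is postalveolar; the output [ʃ] is postalveolar, matching the trigger — so the feature that spreads is place.
Manner and voice are unchanged, so the assimilation is partial, not total.
The other alternating forms pattern the same way: /ʂ/ → [s] before /d͡z/ (retroflex → alveolar, matching alveolar); /χ/ → [s] before /t/ (uvular → alveolar, matching alveolar) — only place changes, and always toward the following segment.
Since the segment that changes precedes the conditioning segment, the assimilation is regressive.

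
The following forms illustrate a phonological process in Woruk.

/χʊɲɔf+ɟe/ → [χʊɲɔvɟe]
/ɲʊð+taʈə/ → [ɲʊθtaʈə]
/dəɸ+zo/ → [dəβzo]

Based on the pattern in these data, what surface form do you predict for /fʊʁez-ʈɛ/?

The data show regressive voicing assimilation: /f/ → [v] before /ɟ/; /ð/ → [θ] before /t/; /ɸ/ → [β] before /z/. In each pair only voicing changes, matching the following consonant, while place and manner stay constant.
/z/ is a voiced alveolar fricative. The following trigger /ʈ/ is voiceless, so /z/ must become voiceless as well.
A voiceless alveolar fricative is [s], so the surface segment is [s].

[fʊʁesʈɛ]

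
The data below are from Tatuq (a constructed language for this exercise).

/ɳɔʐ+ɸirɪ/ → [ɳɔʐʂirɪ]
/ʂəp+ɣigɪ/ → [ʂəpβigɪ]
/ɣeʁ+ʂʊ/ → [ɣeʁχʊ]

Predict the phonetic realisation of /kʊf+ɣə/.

[kʊfvə]

The data show progressive place assimilation: /ɸ/ → [ʂ] after /ʐ/; /ɣ/ → [β] after /p/; /ʂ/ → [χ] after /ʁ/. In each pair only place changes, matching the preceding consonant, while manner and voice stay constant.
The rule targets /ɣ/ (voiced velar fricative), which sits after the trigger /f/ (labiodental).
A voiced labiodental fricative is [v], so the surface segment is [v].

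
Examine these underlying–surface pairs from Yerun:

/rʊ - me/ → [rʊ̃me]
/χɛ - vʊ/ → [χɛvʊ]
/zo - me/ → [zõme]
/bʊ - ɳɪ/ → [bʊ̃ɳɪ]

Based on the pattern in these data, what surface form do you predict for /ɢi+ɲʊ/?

The data show regressive nasality assimilation (vowel nasalisation): /ʊ/ → [ʊ̃] before /m/; /o/ → [õ] before /m/; /ʊ/ → [ʊ̃] before /ɳ/ — a vowel is nasalised by an immediately following nasal consonant.
No change occurs in [χɛvʊ] because the vowel at the boundary is adjacent to an oral consonant, not a nasal (/ɛ/ next to /v/).
/i/ sits next to the nasal /ɲ/ and is therefore nasalised to [ĩ].

[ɢĩɲʊ]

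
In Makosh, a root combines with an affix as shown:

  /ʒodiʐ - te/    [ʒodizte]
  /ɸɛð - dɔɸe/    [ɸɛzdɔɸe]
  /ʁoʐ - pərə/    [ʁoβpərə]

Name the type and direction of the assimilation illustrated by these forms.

regressive place assimilation

Comparing underlying and surface forms, /ʐ/ → [z] is the alternation; the neighbouring /t/ is constant.
/ʐ/ is retroflex while /t/ is alveolar; the output [z] is alveolar, matching the trigger — so the feature that spreads is place.
Manner and voice are unchanged, so the assimilation is partial, not total.
The same holds elsewhere in the data: /ð/ → [z] before /d/ (dental → alveolar, matching alveolar); /ʐ/ → [β] before /p/ (retroflex → bilabial, matching bilabial) — only place changes, and always toward the following segment.
Since the segment that changes precedes the conditioning segment, the assimilation is regressive.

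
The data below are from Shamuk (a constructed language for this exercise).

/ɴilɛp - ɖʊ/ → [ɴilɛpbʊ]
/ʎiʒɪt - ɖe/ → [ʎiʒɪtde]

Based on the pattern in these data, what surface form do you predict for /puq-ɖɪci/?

The data show progressive place assimilation: /ɖ/ → [b] after /p/; /ɖ/ → [d] after /t/. In each pair only place changes, matching the preceding consonant, while manner and voice stay constant.
/ɖ/ is a voiced retroflex stop. The preceding trigger /q/ is uvular, so /ɖ/ must become uvular as well.
Changing only its place to uvular gives [ɢ] — the voiced uvular stop.

[puqɢɪci]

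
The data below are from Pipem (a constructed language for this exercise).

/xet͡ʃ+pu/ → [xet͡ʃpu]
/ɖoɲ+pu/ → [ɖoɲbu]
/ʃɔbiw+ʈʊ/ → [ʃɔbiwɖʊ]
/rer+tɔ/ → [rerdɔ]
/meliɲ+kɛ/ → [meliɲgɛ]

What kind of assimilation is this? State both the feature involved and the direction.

Underlying /p/ is realised as [b] next to /ɲ/; /ɲ/ itself does not change.
/p/ is voiceless while /ɲ/ is voiced; the output [b] is voiced, matching the trigger — so the feature that spreads is voicing.
Place and manner are unchanged, so the assimilation is partial, not total.
Checking the remaining alternations: /ʈ/ → [ɖ] after /w/ (voiceless → voiced, matching voiced); /t/ → [d] after /r/ (voiceless → voiced, matching voiced); /k/ → [g] after /ɲ/ (voiceless → voiced, matching voiced) — only voicing changes, and always toward the preceding segment.
Nothing changes in [xet͡ʃpu]: there the adjacent consonants already agree in voicing (/p/ and /t͡ʃ/ are both voiceless), so this form is consistent with the same rule.
The trigger is the preceding segment, so the direction is progressive (perseverative).

progressive voicing assimilation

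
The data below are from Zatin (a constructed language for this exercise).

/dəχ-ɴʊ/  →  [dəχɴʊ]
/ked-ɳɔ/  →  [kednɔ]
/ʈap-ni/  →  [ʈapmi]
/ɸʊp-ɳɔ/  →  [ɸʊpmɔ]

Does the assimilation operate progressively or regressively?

progressive

Underlying /ɳ/ is realised as [n] next to /d/; /d/ itself does not change.
The change retroflex → alveolar matches the place of the preceding /d/, identifying this as place assimilation.
The other alternating forms pattern the same way: /n/ → [m] after /p/ (alveolar → bilabial, matching bilabial); /ɳ/ → [m] after /p/ (retroflex → bilabial, matching bilabial) — only place changes, and always toward the preceding segment.
Nothing changes in [dəχɴʊ]: there the adjacent consonants already agree in place (/ɴ/ and /χ/ are both uvular), so this form is consistent with the same rule.
Since the segment that changes follows the conditioning segment, the assimilation is progressive.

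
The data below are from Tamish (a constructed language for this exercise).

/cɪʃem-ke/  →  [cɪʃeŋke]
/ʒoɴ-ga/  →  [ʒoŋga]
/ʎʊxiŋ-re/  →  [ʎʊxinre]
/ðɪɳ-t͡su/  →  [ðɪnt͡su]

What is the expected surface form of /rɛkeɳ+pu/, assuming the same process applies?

The data show regressive place assimilation: /m/ → [ŋ] before /k/; /ɴ/ → [ŋ] before /g/; /ŋ/ → [n] before /r/; /ɳ/ → [n] before /t͡s/. In each pair only place changes, matching the following consonant, while manner and voice stay constant.
The rule targets /ɳ/ (voiced retroflex nasal), which sits before the trigger /p/ (bilabial).
The voiced bilabial nasal is [m], so /ɳ/ → [m].

[rɛkempu]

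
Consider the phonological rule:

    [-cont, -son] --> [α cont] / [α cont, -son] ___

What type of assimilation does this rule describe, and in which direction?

progressive manner assimilation

The shared variable α links the value of [cont] on the target to that of the neighbouring obstruent. [cont] distinguishes stops from fricatives — a manner-of-articulation feature — so this is manner assimilation.
Since the environment is written before the underscore, the trigger precedes the target; the direction is progressive.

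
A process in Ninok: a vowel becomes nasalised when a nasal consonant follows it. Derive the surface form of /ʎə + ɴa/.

[ʎə̃ɴa]

/ə/ sits next to the nasal /ɴ/ and is therefore nasalised to [ə̃].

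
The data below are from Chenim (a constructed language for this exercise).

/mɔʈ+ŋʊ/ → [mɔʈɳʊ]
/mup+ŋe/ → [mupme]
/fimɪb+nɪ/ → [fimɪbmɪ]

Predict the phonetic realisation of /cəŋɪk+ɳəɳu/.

[cəŋɪkŋəɳu]

The data show progressive place assimilation: /ŋ/ → [ɳ] after /ʈ/; /ŋ/ → [m] after /p/; /n/ → [m] after /b/. In each pair only place changes, matching the preceding consonant, while manner and voice stay constant.
/ɳ/ is a voiced retroflex nasal. The preceding trigger /k/ is velar, so /ɳ/ must become velar as well.
Changing only its place to velar gives [ŋ] — the voiced velar nasal.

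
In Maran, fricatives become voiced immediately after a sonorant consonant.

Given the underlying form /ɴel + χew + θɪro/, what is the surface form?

[ɴelʁewðɪro]

/χ/ is a voiceless uvular fricative. The preceding trigger /l/ is voiced, so /χ/ must become voiced as well.
A voiced uvular fricative is [ʁ], so the surface segment is [ʁ].
The same rule applies at the second boundary: /θ/ → [ð] next to /w/.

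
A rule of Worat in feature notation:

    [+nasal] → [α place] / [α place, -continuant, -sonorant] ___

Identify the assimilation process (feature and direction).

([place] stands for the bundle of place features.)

The rule copies the place features (abbreviated [place]) from the environment onto the target, so the assimilating feature is place.
Since the environment is written before the underscore, the trigger precedes the target; the direction is progressive.

progressive place assimilation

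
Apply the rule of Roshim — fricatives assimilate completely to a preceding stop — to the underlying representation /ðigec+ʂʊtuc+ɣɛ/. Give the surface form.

/ʂ/ is the segment targeted by the rule; it sits immediately after /c/, so it assimilates completely and surfaces as [c].
The same rule applies at the second boundary: /ɣ/ → [c] next to /c/.

[ðigeccʊtuccɛ]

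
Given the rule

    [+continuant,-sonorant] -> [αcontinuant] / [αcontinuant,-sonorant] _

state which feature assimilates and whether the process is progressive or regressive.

The shared variable α links the value of [continuant] on the target to that of the neighbouring obstruent. [continuant] distinguishes stops from fricatives — a manner-of-articulation feature — so this is manner assimilation.
The conditioning segment sits to the left of the focus bar, meaning the trigger precedes the segment that changes — progressive assimilation.

progressive manner assimilation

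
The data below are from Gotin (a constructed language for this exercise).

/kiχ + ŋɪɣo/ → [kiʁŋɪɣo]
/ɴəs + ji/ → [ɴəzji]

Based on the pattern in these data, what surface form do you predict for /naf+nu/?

The data show regressive voicing assimilation: /χ/ → [ʁ] before /ŋ/; /s/ → [z] before /j/. In each pair only voicing changes, matching the following consonant, while place and manner stay constant.
The rule targets /f/ (voiceless labiodental fricative), which sits before the trigger /n/ (voiced).
A voiced labiodental fricative is [v], so the surface segment is [v].

[navnu]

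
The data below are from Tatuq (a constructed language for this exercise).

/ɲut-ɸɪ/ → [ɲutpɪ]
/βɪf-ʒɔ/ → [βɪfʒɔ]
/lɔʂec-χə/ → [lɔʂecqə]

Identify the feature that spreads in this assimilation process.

The segment that alternates is /ɸ/, which surfaces as [p] when adjacent to /t/.
/ɸ/ is a fricative while /t/ is a stop; the output [p] is a stop, matching the trigger — so the feature that spreads is manner.
The other alternating form patterns the same way: /χ/ → [q] after /c/ (fricative → stop, matching a stop) — only manner changes, and always toward the preceding segment.
No alternation appears in [βɪfʒɔ]: there the adjacent consonants already agree in manner (/ʒ/ and /f/ are both fricatives), so this form is consistent with the same rule.

manner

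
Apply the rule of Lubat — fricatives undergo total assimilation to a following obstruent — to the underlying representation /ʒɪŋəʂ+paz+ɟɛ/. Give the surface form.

[ʒɪŋəppaɟɟɛ]

/ʂ/ is the segment targeted by the rule; it sits immediately before /p/, so it assimilates completely and surfaces as [p].
The same rule applies at the second boundary: /z/ → [ɟ] next to /ɟ/.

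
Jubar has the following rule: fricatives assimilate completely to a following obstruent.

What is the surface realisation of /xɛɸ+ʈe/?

[xɛʈʈe]

/ɸ/ is the segment targeted by the rule; it sits immediately before /ʈ/, so it assimilates completely and surfaces as [ʈ].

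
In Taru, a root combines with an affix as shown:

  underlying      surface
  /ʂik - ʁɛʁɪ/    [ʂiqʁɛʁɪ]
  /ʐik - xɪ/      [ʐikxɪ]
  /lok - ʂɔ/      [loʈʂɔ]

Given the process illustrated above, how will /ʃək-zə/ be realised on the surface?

[ʃətzə]

The data show regressive place assimilation: /k/ → [q] before /ʁ/; /k/ → [ʈ] before /ʂ/. In each pair only place changes, matching the following consonant, while manner and voice stay constant.
No alternation appears in [ʐikxɪ]: there the adjacent consonants already agree in place (/k/ and /x/ are both velar), so this form is consistent with the same rule.
The rule targets /k/ (voiceless velar stop), which sits before the trigger /z/ (alveolar).
A voiceless alveolar stop is [t], so the surface segment is [t].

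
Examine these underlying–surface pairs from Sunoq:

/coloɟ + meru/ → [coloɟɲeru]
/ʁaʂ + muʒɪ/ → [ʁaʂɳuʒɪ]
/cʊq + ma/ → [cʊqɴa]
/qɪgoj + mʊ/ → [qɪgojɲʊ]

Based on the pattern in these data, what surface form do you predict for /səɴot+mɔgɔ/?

[səɴotnɔgɔ]

The data show progressive place assimilation: /m/ → [ɲ] after /ɟ/; /m/ → [ɳ] after /ʂ/; /m/ → [ɴ] after /q/; /m/ → [ɲ] after /j/. In each pair only place changes, matching the preceding consonant, while manner and voice stay constant.
The rule targets /m/ (voiced bilabial nasal), which sits after the trigger /t/ (alveolar).
A voiced alveolar nasal is [n], so the surface segment is [n].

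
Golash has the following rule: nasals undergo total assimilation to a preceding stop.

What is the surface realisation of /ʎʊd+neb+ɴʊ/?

/n/ is the segment targeted by the rule; it sits immediately after /d/, so it assimilates completely and surfaces as [d].
The same rule applies at the second boundary: /ɴ/ → [b] next to /b/.

[ʎʊddebbʊ]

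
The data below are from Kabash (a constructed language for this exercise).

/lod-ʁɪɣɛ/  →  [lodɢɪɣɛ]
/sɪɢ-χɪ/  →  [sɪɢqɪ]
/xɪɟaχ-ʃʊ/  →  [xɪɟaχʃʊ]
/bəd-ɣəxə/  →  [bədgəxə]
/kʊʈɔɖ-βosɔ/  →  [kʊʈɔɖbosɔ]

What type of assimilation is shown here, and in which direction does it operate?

Underlying /ʁ/ is realised as [ɢ] next to /d/; /d/ itself does not change.
/ʁ/ is a fricative while /d/ is a stop; the output [ɢ] is a stop, matching the trigger — so the feature that spreads is manner.
Place and voice are unchanged, so the assimilation is partial, not total.
Checking the remaining alternations: /χ/ → [q] after /ɢ/ (fricative → stop, matching a stop); /ɣ/ → [g] after /d/ (fricative → stop, matching a stop); /β/ → [b] after /ɖ/ (fricative → stop, matching a stop) — only manner changes, and always toward the preceding segment.
Nothing changes in [xɪɟaχʃʊ]: there the adjacent consonants already agree in manner (/ʃ/ and /χ/ are both fricatives), so this form is consistent with the same rule.
The trigger is the preceding segment, so the direction is progressive (perseverative).

progressive manner assimilation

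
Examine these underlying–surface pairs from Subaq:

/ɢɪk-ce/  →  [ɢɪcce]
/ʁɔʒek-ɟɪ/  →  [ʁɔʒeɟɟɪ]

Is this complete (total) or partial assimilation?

total assimilation

The segment that alternates is /k/, which surfaces as [ɟ] when adjacent to /ɟ/.
The output [ɟ] is identical to the trigger /ɟ/ — every feature (place, manner, voicing) has been copied — so this is total assimilation.
The remaining alternation confirms this: /k/ → [c] before /c/ — in each case the output is a copy of the following consonant.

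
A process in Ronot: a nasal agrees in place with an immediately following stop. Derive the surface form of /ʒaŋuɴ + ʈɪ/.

/ɴ/ is a voiced uvular nasal. The following trigger /ʈ/ is retroflex, so /ɴ/ must become retroflex as well.
The voiced retroflex nasal is [ɳ], so /ɴ/ → [ɳ].

[ʒaŋuɳʈɪ]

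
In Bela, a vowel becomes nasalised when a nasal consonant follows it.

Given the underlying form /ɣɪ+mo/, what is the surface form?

/ɪ/ sits next to the nasal /m/ and is therefore nasalised to [ɪ̃].

[ɣɪ̃mo]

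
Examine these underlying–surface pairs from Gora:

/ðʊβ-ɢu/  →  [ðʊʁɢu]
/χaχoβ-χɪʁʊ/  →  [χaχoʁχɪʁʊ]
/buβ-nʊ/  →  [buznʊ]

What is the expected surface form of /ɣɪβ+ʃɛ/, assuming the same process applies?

[ɣɪʒʃɛ]

The data show regressive place assimilation: /β/ → [ʁ] before /ɢ/; /β/ → [ʁ] before /χ/; /β/ → [z] before /n/. In each pair only place changes, matching the following consonant, while manner and voice stay constant.
/β/ is a voiced bilabial fricative. The following trigger /ʃ/ is postalveolar, so /β/ must become postalveolar as well.
The voiced postalveolar fricative is [ʒ], so /β/ → [ʒ].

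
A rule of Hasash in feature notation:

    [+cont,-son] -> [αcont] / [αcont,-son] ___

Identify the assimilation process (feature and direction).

progressive manner assimilation

The shared variable α links the value of [cont] on the target to that of the neighbouring obstruent. [cont] distinguishes stops from fricatives — a manner-of-articulation feature — so this is manner assimilation.
Since the environment is written before the underscore, the trigger precedes the target; the direction is progressive.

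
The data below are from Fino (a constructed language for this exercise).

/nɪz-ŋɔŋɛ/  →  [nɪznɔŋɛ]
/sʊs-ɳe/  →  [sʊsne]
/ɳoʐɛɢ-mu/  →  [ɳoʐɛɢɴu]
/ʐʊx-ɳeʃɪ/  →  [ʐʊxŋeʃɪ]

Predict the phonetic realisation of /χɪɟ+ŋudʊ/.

[χɪɟɲudʊ]

The data show progressive place assimilation: /ŋ/ → [n] after /z/; /ɳ/ → [n] after /s/; /m/ → [ɴ] after /ɢ/; /ɳ/ → [ŋ] after /x/. In each pair only place changes, matching the preceding consonant, while manner and voice stay constant.
The rule targets /ŋ/ (voiced velar nasal), which sits after the trigger /ɟ/ (palatal).
The voiced palatal nasal is [ɲ], so /ŋ/ → [ɲ].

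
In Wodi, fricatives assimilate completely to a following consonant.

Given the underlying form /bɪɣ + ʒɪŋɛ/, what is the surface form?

[bɪʒʒɪŋɛ]

/ɣ/ is the segment targeted by the rule; it sits immediately before /ʒ/, so it assimilates completely and surfaces as [ʒ].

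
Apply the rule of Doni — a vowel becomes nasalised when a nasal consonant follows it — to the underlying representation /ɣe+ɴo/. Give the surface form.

[ɣẽɴo]

/e/ sits next to the nasal /ɴ/ and is therefore nasalised to [ẽ].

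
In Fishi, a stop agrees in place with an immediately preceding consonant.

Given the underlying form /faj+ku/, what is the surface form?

/k/ is a voiceless velar stop. The preceding trigger /j/ is palatal, so /k/ must become palatal as well.
Changing only its place to palatal gives [c] — the voiceless palatal stop.

[fajcu]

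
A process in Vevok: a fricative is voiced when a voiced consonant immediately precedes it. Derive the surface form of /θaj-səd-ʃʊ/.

/s/ is a voiceless alveolar fricative. The preceding trigger /j/ is voiced, so /s/ must become voiced as well.
Changing only its voicing to voiced gives [z] — the voiced alveolar fricative.
At the second juncture, /ʃ/ likewise becomes [ʒ] adjacent to /d/.

[θajzədʒʊ]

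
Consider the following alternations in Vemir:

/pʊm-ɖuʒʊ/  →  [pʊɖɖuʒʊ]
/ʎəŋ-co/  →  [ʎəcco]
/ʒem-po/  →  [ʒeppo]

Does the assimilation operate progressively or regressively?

regressive

Comparing underlying and surface forms, /m/ → [ɖ] is the alternation; the neighbouring /ɖ/ is constant.
The output [ɖ] is identical to the trigger /ɖ/ — every feature (place, manner, voicing) has been copied — so this is total assimilation.
The remaining alternations confirm this: /ŋ/ → [c] before /c/; /m/ → [p] before /p/ — in each case the output is a copy of the following consonant.
The trigger is the following segment, so the direction is regressive (anticipatory).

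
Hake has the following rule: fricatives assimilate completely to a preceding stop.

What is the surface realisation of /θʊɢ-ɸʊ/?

/ɸ/ is the segment targeted by the rule; it sits immediately after /ɢ/, so it assimilates completely and surfaces as [ɢ].

[θʊɢɢʊ]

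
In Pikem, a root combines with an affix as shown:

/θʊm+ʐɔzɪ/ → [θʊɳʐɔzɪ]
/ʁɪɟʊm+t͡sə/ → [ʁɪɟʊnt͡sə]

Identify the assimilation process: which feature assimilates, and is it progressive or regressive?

regressive place assimilation

Underlying /m/ is realised as [ɳ] next to /ʐ/; /ʐ/ itself does not change.
The change bilabial → retroflex matches the place of the following /ʐ/, identifying this as place assimilation.
Manner and voice are unchanged, so the assimilation is partial, not total.
The same holds elsewhere in the data: /m/ → [n] before /t͡s/ (bilabial → alveolar, matching alveolar) — only place changes, and always toward the following segment.
Since the segment that changes precedes the conditioning segment, the assimilation is regressive.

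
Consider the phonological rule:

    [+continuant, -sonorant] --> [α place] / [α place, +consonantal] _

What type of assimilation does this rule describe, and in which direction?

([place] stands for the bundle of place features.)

progressive place assimilation

The rule copies the place features (abbreviated [place]) from the environment onto the target, so the assimilating feature is place.
Since the environment is written before the underscore, the trigger precedes the target; the direction is progressive.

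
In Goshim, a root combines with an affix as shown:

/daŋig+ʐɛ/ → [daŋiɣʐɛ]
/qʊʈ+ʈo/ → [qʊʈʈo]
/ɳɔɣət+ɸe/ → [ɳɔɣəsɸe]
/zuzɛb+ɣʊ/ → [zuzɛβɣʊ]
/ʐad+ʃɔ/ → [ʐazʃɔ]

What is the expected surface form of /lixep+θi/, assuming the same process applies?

[lixeɸθi]

The data show regressive manner assimilation: /g/ → [ɣ] before /ʐ/; /t/ → [s] before /ɸ/; /b/ → [β] before /ɣ/; /d/ → [z] before /ʃ/. In each pair only manner changes, matching the following consonant, while place and voice stay constant.
No alternation appears in [qʊʈʈo]: there the adjacent consonants already agree in manner (/ʈ/ and /ʈ/ are both stops), so this form is consistent with the same rule.
The rule targets /p/ (voiceless bilabial stop), which sits before the trigger /θ/ (fricative).
A voiceless bilabial fricative is [ɸ], so the surface segment is [ɸ].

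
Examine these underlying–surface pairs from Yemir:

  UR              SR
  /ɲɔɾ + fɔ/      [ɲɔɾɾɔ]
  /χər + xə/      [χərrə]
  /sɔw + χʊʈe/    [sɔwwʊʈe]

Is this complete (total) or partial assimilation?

Comparing underlying and surface forms, /f/ → [ɾ] is the alternation; the neighbouring /ɾ/ is constant.
The output [ɾ] is identical to the trigger /ɾ/ — every feature (place, manner, voicing) has been copied — so this is total assimilation.
The remaining alternations confirm this: /x/ → [r] after /r/; /χ/ → [w] after /w/ — in each case the output is a copy of the preceding consonant.

total assimilation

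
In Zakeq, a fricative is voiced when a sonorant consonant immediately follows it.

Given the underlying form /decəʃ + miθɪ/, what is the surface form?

[decəʒmiθɪ]

The rule targets /ʃ/ (voiceless postalveolar fricative), which sits before the trigger /m/ (voiced).
Changing only its voicing to voiced gives [ʒ] — the voiced postalveolar fricative.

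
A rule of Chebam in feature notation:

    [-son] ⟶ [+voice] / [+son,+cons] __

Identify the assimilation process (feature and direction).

The structural change is [+voice], and the conditioning segment [+son,+cons] (a sonorant consonant) is itself voiced, so the target comes to share the voicing of its neighbour — voicing assimilation.
The conditioning segment sits to the left of the focus bar, meaning the trigger precedes the segment that changes — progressive assimilation.

progressive voicing assimilation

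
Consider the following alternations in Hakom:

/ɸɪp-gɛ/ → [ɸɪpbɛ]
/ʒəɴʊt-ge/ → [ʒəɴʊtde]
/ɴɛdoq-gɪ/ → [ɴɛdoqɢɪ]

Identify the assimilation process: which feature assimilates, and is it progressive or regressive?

The segment that alternates is /g/, which surfaces as [b] when adjacent to /p/.
The change velar → bilabial matches the place of the preceding /p/, identifying this as place assimilation.
Manner and voice are unchanged, so the assimilation is partial, not total.
The same holds elsewhere in the data: /g/ → [d] after /t/ (velar → alveolar, matching alveolar); /g/ → [ɢ] after /q/ (velar → uvular, matching uvular) — only place changes, and always toward the preceding segment.
Since the segment that changes follows the conditioning segment, the assimilation is progressive.

progressive place assimilation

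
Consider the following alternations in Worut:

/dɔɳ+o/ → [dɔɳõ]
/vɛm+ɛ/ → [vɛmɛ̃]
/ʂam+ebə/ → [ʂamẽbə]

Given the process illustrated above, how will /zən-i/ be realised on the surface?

The data show progressive nasality assimilation (vowel nasalisation): /o/ → [õ] after /ɳ/; /ɛ/ → [ɛ̃] after /m/; /e/ → [ẽ] after /m/ — a vowel is nasalised by an immediately preceding nasal consonant.
The vowel /i/ is adjacent to the preceding nasal /n/, so it acquires [+nasal] and surfaces as [ĩ].

[zənĩ]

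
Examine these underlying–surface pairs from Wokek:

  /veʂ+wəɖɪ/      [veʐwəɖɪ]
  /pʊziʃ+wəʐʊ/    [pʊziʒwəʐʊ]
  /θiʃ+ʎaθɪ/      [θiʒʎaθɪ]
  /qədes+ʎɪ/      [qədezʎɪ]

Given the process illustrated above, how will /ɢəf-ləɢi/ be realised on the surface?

[ɢəvləɢi]

The data show regressive voicing assimilation: /ʂ/ → [ʐ] before /w/; /ʃ/ → [ʒ] before /w/; /ʃ/ → [ʒ] before /ʎ/; /s/ → [z] before /ʎ/. In each pair only voicing changes, matching the following consonant, while place and manner stay constant.
The rule targets /f/ (voiceless labiodental fricative), which sits before the trigger /l/ (voiced).
A voiced labiodental fricative is [v], so the surface segment is [v].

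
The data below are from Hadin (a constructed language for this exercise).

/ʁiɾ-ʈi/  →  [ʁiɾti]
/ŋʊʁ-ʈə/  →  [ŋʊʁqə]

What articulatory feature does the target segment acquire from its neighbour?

place

The segment that alternates is /ʈ/, which surfaces as [t] when adjacent to /ɾ/.
/ʈ/ is retroflex while /ɾ/ is alveolar; the output [t] is alveolar, matching the trigger — so the feature that spreads is place.
Checking the remaining alternation: /ʈ/ → [q] after /ʁ/ (retroflex → uvular, matching uvular) — only place changes, and always toward the preceding segment.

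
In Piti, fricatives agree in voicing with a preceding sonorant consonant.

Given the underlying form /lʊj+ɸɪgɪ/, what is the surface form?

[lʊjβɪgɪ]

/ɸ/ is a voiceless bilabial fricative. The preceding trigger /j/ is voiced, so /ɸ/ must become voiced as well.
The voiced bilabial fricative is [β], so /ɸ/ → [β].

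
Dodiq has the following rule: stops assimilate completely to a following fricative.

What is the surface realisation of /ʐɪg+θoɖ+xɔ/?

[ʐɪθθoxxɔ]

/g/ is the segment targeted by the rule; it sits immediately before /θ/, so it assimilates completely and surfaces as [θ].
At the second juncture, /ɖ/ likewise becomes [x] adjacent to /x/.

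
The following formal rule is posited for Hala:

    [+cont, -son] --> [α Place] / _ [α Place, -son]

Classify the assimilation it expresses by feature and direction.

The rule copies the place features (abbreviated [Place]) from the environment onto the target, so the assimilating feature is place.
Since the environment is written after the underscore, the trigger follows the target; the direction is regressive.

regressive place assimilation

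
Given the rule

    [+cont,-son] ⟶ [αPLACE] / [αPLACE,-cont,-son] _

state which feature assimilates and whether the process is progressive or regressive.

progressive place assimilation

The shared variable α links the value of the place features (abbreviated [PLACE]) on the target to the same value on the neighbouring segment, so place is the feature that assimilates.
The conditioning segment sits to the left of the focus bar, meaning the trigger precedes the segment that changes — progressive assimilation.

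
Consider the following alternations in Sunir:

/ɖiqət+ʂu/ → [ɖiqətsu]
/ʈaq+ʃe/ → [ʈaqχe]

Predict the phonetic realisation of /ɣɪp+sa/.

[ɣɪpɸa]

The data show progressive place assimilation: /ʂ/ → [s] after /t/; /ʃ/ → [χ] after /q/. In each pair only place changes, matching the preceding consonant, while manner and voice stay constant.
The rule targets /s/ (voiceless alveolar fricative), which sits after the trigger /p/ (bilabial).
A voiceless bilabial fricative is [ɸ], so the surface segment is [ɸ].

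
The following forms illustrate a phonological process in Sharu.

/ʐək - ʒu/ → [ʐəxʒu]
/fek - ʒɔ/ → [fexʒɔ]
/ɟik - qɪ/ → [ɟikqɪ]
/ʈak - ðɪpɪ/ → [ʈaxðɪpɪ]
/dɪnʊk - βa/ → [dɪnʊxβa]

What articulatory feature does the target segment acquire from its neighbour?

manner

Comparing underlying and surface forms, /k/ → [x] is the alternation; the neighbouring /ʒ/ is constant.
The change stop → fricative matches the manner of the following /ʒ/, identifying this as manner assimilation.
Checking the remaining alternations: /k/ → [x] before /ð/ (stop → fricative, matching a fricative); /k/ → [x] before /β/ (stop → fricative, matching a fricative) — only manner changes, and always toward the following segment.
No alternation appears in [ɟikqɪ]: there the adjacent consonants already agree in manner (/k/ and /q/ are both stops), so this form is consistent with the same rule.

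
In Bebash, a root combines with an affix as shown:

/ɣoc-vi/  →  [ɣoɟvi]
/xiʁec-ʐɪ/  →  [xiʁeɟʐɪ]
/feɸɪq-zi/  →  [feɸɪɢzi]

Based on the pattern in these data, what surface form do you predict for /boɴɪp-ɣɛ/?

The data show regressive voicing assimilation: /c/ → [ɟ] before /v/; /c/ → [ɟ] before /ʐ/; /q/ → [ɢ] before /z/. In each pair only voicing changes, matching the following consonant, while place and manner stay constant.
/p/ is a voiceless bilabial stop. The following trigger /ɣ/ is voiced, so /p/ must become voiced as well.
Changing only its voicing to voiced gives [b] — the voiced bilabial stop.

[boɴɪbɣɛ]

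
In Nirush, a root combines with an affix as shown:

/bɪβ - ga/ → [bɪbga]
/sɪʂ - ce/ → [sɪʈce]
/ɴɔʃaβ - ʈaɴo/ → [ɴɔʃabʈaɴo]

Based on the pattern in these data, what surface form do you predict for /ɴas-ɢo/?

[ɴatɢo]

The data show regressive manner assimilation: /β/ → [b] before /g/; /ʂ/ → [ʈ] before /c/; /β/ → [b] before /ʈ/. In each pair only manner changes, matching the following consonant, while place and voice stay constant.
/s/ is a voiceless alveolar fricative. The following trigger /ɢ/ is a stop, so /s/ must become a stop as well.
Changing only its manner to stop gives [t] — the voiceless alveolar stop.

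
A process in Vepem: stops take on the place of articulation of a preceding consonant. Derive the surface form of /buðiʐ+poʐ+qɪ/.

The rule targets /p/ (voiceless bilabial stop), which sits after the trigger /ʐ/ (retroflex).
Changing only its place to retroflex gives [ʈ] — the voiceless retroflex stop.
At the second juncture, /q/ likewise becomes [ʈ] adjacent to /ʐ/.

[buðiʐʈoʐʈɪ]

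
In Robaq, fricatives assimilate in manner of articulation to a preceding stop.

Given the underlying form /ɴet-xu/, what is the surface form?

The rule targets /x/ (voiceless velar fricative), which sits after the trigger /t/ (stop).
The voiceless velar stop is [k], so /x/ → [k].

[ɴetku]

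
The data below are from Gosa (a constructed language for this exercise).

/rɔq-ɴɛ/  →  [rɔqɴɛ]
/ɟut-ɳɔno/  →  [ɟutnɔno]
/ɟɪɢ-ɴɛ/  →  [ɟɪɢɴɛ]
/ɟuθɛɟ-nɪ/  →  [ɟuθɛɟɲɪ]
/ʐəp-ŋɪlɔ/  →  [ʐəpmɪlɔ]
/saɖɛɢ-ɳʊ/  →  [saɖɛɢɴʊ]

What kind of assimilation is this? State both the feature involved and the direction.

progressive place assimilation

Comparing underlying and surface forms, /ɳ/ → [n] is the alternation; the neighbouring /t/ is constant.
/ɳ/ is retroflex while /t/ is alveolar; the output [n] is alveolar, matching the trigger — so the feature that spreads is place.
Manner and voice are unchanged, so the assimilation is partial, not total.
The other alternating forms pattern the same way: /n/ → [ɲ] after /ɟ/ (alveolar → palatal, matching palatal); /ŋ/ → [m] after /p/ (velar → bilabial, matching bilabial); /ɳ/ → [ɴ] after /ɢ/ (retroflex → uvular, matching uvular) — only place changes, and always toward the preceding segment.
No alternation appears in [rɔqɴɛ], [ɟɪɢɴɛ]: there the adjacent consonants already agree in place (/ɴ/ and /q/ are both uvular; /ɴ/ and /ɢ/ are both uvular), so these forms are consistent with the same rule.
The trigger is the preceding segment, so the direction is progressive (perseverative).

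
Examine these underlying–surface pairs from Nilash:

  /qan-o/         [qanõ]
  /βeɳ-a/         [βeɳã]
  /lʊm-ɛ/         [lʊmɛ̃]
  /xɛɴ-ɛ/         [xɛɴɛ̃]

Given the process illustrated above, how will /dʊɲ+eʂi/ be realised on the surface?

[dʊɲẽʂi]

The data show progressive nasality assimilation (vowel nasalisation): /o/ → [õ] after /n/; /a/ → [ã] after /ɳ/; /ɛ/ → [ɛ̃] after /m/; /ɛ/ → [ɛ̃] after /ɴ/ — a vowel is nasalised by an immediately preceding nasal consonant.
The vowel /e/ is adjacent to the preceding nasal /ɲ/, so it acquires [+nasal] and surfaces as [ẽ].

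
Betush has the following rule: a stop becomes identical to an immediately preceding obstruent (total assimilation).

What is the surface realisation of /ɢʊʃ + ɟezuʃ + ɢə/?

[ɢʊʃʃezuʃʃə]

/ɟ/ is the segment targeted by the rule; it sits immediately after /ʃ/, so it assimilates completely and surfaces as [ʃ].
The same rule applies at the second boundary: /ɢ/ → [ʃ] next to /ʃ/.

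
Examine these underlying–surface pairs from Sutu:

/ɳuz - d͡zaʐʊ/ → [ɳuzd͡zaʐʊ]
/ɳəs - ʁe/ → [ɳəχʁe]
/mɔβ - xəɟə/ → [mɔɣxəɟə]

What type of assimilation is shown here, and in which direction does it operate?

Underlying /s/ is realised as [χ] next to /ʁ/; /ʁ/ itself does not change.
/s/ is alveolar while /ʁ/ is uvular; the output [χ] is uvular, matching the trigger — so the feature that spreads is place.
Manner and voice are unchanged, so the assimilation is partial, not total.
The other alternating form patterns the same way: /β/ → [ɣ] before /x/ (bilabial → velar, matching velar) — only place changes, and always toward the following segment.
No alternation appears in [ɳuzd͡zaʐʊ]: there the adjacent consonants already agree in place (/z/ and /d͡z/ are both alveolar), so this form is consistent with the same rule.
Since the segment that changes precedes the conditioning segment, the assimilation is regressive.

regressive place assimilation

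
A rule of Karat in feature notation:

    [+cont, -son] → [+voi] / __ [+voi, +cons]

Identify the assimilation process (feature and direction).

The structural change is [+voi], and the conditioning segment [+voi, +cons] (a voiced consonant) is itself voiced, so the target comes to share the voicing of its neighbour — voicing assimilation.
The conditioning segment sits to the right of the focus bar, meaning the trigger follows the segment that changes — regressive assimilation.

regressive voicing assimilation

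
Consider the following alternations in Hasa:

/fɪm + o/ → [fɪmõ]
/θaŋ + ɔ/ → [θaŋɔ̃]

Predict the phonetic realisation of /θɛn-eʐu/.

The data show progressive nasality assimilation (vowel nasalisation): /o/ → [õ] after /m/; /ɔ/ → [ɔ̃] after /ŋ/ — a vowel is nasalised by an immediately preceding nasal consonant.
/e/ sits next to the nasal /n/ and is therefore nasalised to [ẽ].

[θɛnẽʐu]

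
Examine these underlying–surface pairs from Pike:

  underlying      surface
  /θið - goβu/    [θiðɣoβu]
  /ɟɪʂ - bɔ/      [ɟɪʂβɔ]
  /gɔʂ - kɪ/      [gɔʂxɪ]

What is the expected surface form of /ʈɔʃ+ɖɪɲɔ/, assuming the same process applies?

[ʈɔʃʐɪɲɔ]

The data show progressive manner assimilation: /g/ → [ɣ] after /ð/; /b/ → [β] after /ʂ/; /k/ → [x] after /ʂ/. In each pair only manner changes, matching the preceding consonant, while place and voice stay constant.
The rule targets /ɖ/ (voiced retroflex stop), which sits after the trigger /ʃ/ (fricative).
A voiced retroflex fricative is [ʐ], so the surface segment is [ʐ].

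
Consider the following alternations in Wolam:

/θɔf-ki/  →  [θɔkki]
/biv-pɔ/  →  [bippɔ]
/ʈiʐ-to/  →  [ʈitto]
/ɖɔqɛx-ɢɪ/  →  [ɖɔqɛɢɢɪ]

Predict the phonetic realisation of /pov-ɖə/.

[poɖɖə]

The data show regressive total assimilation (/f/ → [k] before /k/; /v/ → [p] before /p/; /ʐ/ → [t] before /t/; /x/ → [ɢ] before /ɢ/): in every case the target segment becomes identical to its following neighbour, copying more than a single feature.
/v/ is the segment targeted by the rule; it sits immediately before /ɖ/, so it assimilates completely and surfaces as [ɖ].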